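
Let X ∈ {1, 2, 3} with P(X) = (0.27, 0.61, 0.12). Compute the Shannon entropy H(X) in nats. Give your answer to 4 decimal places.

0.9095 nats

H(X) = −Σ p·ln p.
  −(0.27)·ln(0.27) = 0.35352
  −(0.61)·ln(0.61) = 0.30152
  −(0.12)·ln(0.12) = 0.25443
Sum: 0.35352 + 0.30152 + 0.25443 = 0.9095 nats.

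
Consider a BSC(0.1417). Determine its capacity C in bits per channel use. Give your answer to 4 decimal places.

0.4113 bits

Binary symmetric channel: C = 1 − h₂(ε) where h₂ is the binary entropy function.
h₂(0.1417) = −0.1417·log₂0.1417 − 0.8583·log₂0.8583 = 0.5887.
C = 1 − 0.5887 = 0.4113 bits per channel use.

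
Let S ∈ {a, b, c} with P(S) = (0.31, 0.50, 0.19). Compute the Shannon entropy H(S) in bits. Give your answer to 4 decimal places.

H(S) = −Σ p·log₂ p.
  −(0.31)·log₂(0.31) = 0.52379
  −(0.50)·log₂(0.50) = 0.50000
  −(0.19)·log₂(0.19) = 0.45523
Sum: 0.52379 + 0.50000 + 0.45523 = 1.4790 bits.

1.4790 bits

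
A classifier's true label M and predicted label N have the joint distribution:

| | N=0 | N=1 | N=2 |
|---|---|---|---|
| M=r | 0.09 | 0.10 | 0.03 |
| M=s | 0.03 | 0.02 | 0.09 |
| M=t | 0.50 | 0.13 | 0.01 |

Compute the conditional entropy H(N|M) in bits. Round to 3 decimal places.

1.033 bits

Marginals: p(M) = (0.2200, 0.1400, 0.6400), p(N) = (0.6200, 0.2500, 0.1300).
H(N|M) = Σ p(M) · H(N|M=·).
  M=r: p=0.2200, H(N|M=r) = 1.4365
  M=s: p=0.1400, H(N|M=s) = 1.2871
  M=t: p=0.6400, H(N|M=t) = 0.8391
Weighted sum = 1.033 bits.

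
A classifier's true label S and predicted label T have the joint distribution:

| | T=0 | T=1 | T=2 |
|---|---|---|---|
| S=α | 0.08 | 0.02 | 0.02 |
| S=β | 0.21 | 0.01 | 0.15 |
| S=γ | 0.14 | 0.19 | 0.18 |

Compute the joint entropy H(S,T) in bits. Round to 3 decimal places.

2.765 bits

H(S,T) = −Σ p(x,y)·log₂ p(x,y) over all 9 cells.
  cell (α,0): −0.08·log₂0.08 = 0.2915
  cell (α,1): −0.02·log₂0.02 = 0.1129
  cell (α,2): −0.02·log₂0.02 = 0.1129
  cell (β,0): −0.21·log₂0.21 = 0.4728
  cell (β,1): −0.01·log₂0.01 = 0.0664
  cell (β,2): −0.15·log₂0.15 = 0.4105
  cell (γ,0): −0.14·log₂0.14 = 0.3971
  cell (γ,1): −0.19·log₂0.19 = 0.4552
  cell (γ,2): −0.18·log₂0.18 = 0.4453
Sum = 2.765 bits.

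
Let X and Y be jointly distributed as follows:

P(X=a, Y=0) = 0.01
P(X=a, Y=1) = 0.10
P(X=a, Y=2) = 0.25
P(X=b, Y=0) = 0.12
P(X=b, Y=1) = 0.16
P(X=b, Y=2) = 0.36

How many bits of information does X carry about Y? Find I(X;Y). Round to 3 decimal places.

Marginals: p(X) = (0.3600, 0.6400), p(Y) = (0.1300, 0.2600, 0.6100).
I(X;Y) = Σ p(x,y)·log₂[p(x,y)/(p(x)p(y))].
  (a,0): 0.01·log₂(0.2137) = -0.0223
  (a,1): 0.10·log₂(1.0684) = 0.0095
  (a,2): 0.25·log₂(1.1384) = 0.0468
  (b,0): 0.12·log₂(1.4423) = 0.0634
  (b,1): 0.16·log₂(0.9615) = -0.0091
  (b,2): 0.36·log₂(0.9221) = -0.0421
Sum = 0.046 bits.

0.046 bits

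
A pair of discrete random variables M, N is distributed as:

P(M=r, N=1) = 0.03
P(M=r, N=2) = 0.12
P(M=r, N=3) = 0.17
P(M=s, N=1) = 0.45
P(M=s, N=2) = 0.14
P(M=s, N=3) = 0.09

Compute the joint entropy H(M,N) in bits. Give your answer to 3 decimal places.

H(M,N) = −Σ p(x,y)·log₂ p(x,y) over all 6 cells.
  cell (r,1): −0.03·log₂0.03 = 0.1518
  cell (r,2): −0.12·log₂0.12 = 0.3671
  cell (r,3): −0.17·log₂0.17 = 0.4346
  cell (s,1): −0.45·log₂0.45 = 0.5184
  cell (s,2): −0.14·log₂0.14 = 0.3971
  cell (s,3): −0.09·log₂0.09 = 0.3127
Sum = 2.182 bits.

2.182 bits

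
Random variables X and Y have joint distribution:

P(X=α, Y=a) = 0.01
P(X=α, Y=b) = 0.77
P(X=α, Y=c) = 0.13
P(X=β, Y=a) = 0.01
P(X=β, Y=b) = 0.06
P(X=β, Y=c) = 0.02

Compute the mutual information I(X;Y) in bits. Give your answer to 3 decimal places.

0.021 bits

Marginals: p(X) = (0.9100, 0.0900), p(Y) = (0.0200, 0.8300, 0.1500).
I(X;Y) = Σ p(x,y)·log₂[p(x,y)/(p(x)p(y))].
  (α,a): 0.01·log₂(0.5495) = -0.0086
  (α,b): 0.77·log₂(1.0195) = 0.0214
  (α,c): 0.13·log₂(0.9524) = -0.0092
  (β,a): 0.01·log₂(5.5556) = 0.0247
  (β,b): 0.06·log₂(0.8032) = -0.0190
  (β,c): 0.02·log₂(1.4815) = 0.0113
Sum = 0.021 bits.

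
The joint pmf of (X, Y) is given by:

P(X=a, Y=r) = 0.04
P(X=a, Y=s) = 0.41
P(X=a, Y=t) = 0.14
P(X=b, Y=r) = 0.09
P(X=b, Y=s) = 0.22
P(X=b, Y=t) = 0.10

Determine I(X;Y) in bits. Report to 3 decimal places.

Marginals: p(X) = (0.5900, 0.4100), p(Y) = (0.1300, 0.6300, 0.2400).
I(X;Y) = Σ p(x,y)·log₂[p(x,y)/(p(x)p(y))].
  (a,r): 0.04·log₂(0.5215) = -0.0376
  (a,s): 0.41·log₂(1.1030) = 0.0580
  (a,t): 0.14·log₂(0.9887) = -0.0023
  (b,r): 0.09·log₂(1.6886) = 0.0680
  (b,s): 0.22·log₂(0.8517) = -0.0509
  (b,t): 0.10·log₂(1.0163) = 0.0023
Sum = 0.038 bits.

0.038 bits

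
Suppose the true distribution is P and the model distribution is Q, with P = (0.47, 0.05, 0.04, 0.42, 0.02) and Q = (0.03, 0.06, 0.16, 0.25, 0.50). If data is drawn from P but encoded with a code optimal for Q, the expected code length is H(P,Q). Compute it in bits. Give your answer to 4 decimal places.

H(P,Q) = −Σ p·log₂ q.
  −0.47·log₂(0.03) = 2.37768
  −0.05·log₂(0.06) = 0.20294
  −0.04·log₂(0.16) = 0.10575
  −0.42·log₂(0.25) = 0.84000
  −0.02·log₂(0.50) = 0.02000
H(P,Q) = 3.5464 bits.

3.5464 bits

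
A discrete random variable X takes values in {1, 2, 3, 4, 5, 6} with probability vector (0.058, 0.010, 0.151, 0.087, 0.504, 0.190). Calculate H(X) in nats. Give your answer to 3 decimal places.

1.370 nats

H(X) = −Σ p·ln p.
  −(0.058)·ln(0.058) = 0.1651
  −(0.010)·ln(0.010) = 0.0461
  −(0.151)·ln(0.151) = 0.2855
  −(0.087)·ln(0.087) = 0.2124
  −(0.504)·ln(0.504) = 0.3453
  −(0.190)·ln(0.190) = 0.3155
Sum: 0.1651 + 0.0461 + 0.2855 + 0.2124 + 0.3453 + 0.3155 = 1.370 nats.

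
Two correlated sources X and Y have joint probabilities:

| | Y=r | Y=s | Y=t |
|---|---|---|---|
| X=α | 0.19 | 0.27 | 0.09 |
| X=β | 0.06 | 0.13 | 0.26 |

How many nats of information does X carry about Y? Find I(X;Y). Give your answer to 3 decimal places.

0.099 nats

Marginals: p(X) = (0.5500, 0.4500), p(Y) = (0.2500, 0.4000, 0.3500).
I(X;Y) = H(X) + H(Y) − H(X,Y).
H(X) = 0.6881, H(Y) = 1.0805, H(X,Y) = 1.6700.
I(X;Y) = 0.6881 + 1.0805 − 1.6700 = 0.099 nats.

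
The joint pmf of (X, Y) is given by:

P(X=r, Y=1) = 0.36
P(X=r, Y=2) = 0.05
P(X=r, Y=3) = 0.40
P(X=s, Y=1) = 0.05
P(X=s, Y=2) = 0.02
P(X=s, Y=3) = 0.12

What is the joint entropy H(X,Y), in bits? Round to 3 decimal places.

1.972 bits

H(X,Y) = −Σ p(x,y)·log₂ p(x,y) over all 6 cells.
  cell (r,1): −0.36·log₂0.36 = 0.5306
  cell (r,2): −0.05·log₂0.05 = 0.2161
  cell (r,3): −0.40·log₂0.40 = 0.5288
  cell (s,1): −0.05·log₂0.05 = 0.2161
  cell (s,2): −0.02·log₂0.02 = 0.1129
  cell (s,3): −0.12·log₂0.12 = 0.3671
Sum = 1.972 bits.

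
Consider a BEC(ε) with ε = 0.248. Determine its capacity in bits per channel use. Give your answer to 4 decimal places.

0.7520 bits

Binary erasure channel: capacity C = 1 − ε.
C = 1 − 0.248 = 0.7520 bits per channel use.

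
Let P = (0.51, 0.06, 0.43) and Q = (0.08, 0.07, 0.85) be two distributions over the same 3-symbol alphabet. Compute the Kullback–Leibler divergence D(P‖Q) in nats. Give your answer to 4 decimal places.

D(P‖Q) = Σ p·ln(p/q).
  0.51·ln(0.51/0.08) = 0.94472
  0.06·ln(0.06/0.07) = -0.00925
  0.43·ln(0.43/0.85) = -0.29302
D(P‖Q) = 0.6424 nats.

0.6424 nats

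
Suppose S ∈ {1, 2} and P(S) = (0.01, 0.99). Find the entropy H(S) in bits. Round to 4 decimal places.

0.0808 bits

H(S) = −Σ p·log₂ p.
  −(0.01)·log₂(0.01) = 0.06644
  −(0.99)·log₂(0.99) = 0.01435
Sum: 0.06644 + 0.01435 = 0.0808 bits.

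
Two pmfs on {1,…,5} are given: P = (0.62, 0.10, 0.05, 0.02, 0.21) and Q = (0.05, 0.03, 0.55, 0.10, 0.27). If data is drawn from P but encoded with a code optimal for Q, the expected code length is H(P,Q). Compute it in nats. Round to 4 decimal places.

2.5589 nats

H(P,Q) = −Σ p·ln q.
  −0.62·ln(0.05) = 1.85735
  −0.10·ln(0.03) = 0.35066
  −0.05·ln(0.55) = 0.02989
  −0.02·ln(0.10) = 0.04605
  −0.21·ln(0.27) = 0.27496
H(P,Q) = 2.5589 nats.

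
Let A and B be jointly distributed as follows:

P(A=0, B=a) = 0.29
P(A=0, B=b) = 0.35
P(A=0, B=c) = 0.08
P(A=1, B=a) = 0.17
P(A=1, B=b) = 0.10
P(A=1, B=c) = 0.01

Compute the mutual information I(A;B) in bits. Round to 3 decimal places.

Marginals: p(A) = (0.7200, 0.2800), p(B) = (0.4600, 0.4500, 0.0900).
I(A;B) = H(A) + H(B) − H(A,B).
H(A) = 0.8555, H(B) = 1.3464, H(A,B) = 2.1727.
I(A;B) = 0.8555 + 1.3464 − 2.1727 = 0.029 bits.

0.029 bits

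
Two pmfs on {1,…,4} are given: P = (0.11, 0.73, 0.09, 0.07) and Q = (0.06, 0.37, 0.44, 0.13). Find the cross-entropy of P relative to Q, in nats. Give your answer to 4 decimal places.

1.2520 nats

H(P,Q) = −Σ p·ln q.
  −0.11·ln(0.06) = 0.30948
  −0.73·ln(0.37) = 0.72580
  −0.09·ln(0.44) = 0.07389
  −0.07·ln(0.13) = 0.14282
H(P,Q) = 1.2520 nats.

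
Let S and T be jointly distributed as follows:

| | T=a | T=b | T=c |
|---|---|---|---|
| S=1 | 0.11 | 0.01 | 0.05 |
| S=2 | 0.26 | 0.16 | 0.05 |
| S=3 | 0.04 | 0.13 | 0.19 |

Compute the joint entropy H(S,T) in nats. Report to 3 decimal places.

H(S,T) = −Σ p(x,y)·ln p(x,y) over all 9 cells.
  cell (1,a): −0.11·ln0.11 = 0.2428
  cell (1,b): −0.01·ln0.01 = 0.0461
  cell (1,c): −0.05·ln0.05 = 0.1498
  cell (2,a): −0.26·ln0.26 = 0.3502
  cell (2,b): −0.16·ln0.16 = 0.2932
  cell (2,c): −0.05·ln0.05 = 0.1498
  cell (3,a): −0.04·ln0.04 = 0.1288
  cell (3,b): −0.13·ln0.13 = 0.2652
  cell (3,c): −0.19·ln0.19 = 0.3155
Sum = 1.941 nats.

1.941 nats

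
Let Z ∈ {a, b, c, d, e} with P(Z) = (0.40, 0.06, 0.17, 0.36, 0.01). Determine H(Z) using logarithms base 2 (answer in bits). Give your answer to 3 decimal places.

H(Z) = −Σ p·log₂ p.
  −(0.40)·log₂(0.40) = 0.5288
  −(0.06)·log₂(0.06) = 0.2435
  −(0.17)·log₂(0.17) = 0.4346
  −(0.36)·log₂(0.36) = 0.5306
  −(0.01)·log₂(0.01) = 0.0664
Sum: 0.5288 + 0.2435 + 0.4346 + 0.5306 + 0.0664 = 1.804 bits.

1.804 bits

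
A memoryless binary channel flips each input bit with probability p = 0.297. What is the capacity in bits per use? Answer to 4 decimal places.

Binary symmetric channel: C = 1 − h₂(ε) where h₂ is the binary entropy function.
h₂(0.297) = −0.297·log₂0.297 − 0.703·log₂0.703 = 0.8776.
C = 1 − 0.8776 = 0.1224 bits per channel use.

0.1224 bits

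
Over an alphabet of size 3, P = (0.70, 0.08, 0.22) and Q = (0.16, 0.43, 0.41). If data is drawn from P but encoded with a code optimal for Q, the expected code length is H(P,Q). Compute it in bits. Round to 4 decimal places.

H(P,Q) = −Σ p·log₂ q.
  −0.70·log₂(0.16) = 1.85070
  −0.08·log₂(0.43) = 0.09741
  −0.22·log₂(0.41) = 0.28299
H(P,Q) = 2.2311 bits.

2.2311 bits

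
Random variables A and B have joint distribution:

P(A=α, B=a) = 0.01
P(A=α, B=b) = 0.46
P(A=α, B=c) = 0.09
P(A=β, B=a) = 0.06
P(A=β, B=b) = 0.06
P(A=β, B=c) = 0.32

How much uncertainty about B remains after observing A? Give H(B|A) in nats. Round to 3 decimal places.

0.636 nats

Chain rule: H(B|A) = H(A,B) − H(A).
Marginals: p(A) = (0.5600, 0.4400), p(B) = (0.0700, 0.5200, 0.4100).
H(A,B) = 1.3222 nats; H(A) = 0.6859 nats.
H(B|A) = 1.3222 − 0.6859 = 0.636 nats.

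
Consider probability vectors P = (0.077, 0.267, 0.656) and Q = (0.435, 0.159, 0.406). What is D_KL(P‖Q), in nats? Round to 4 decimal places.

D(P‖Q) = Σ p·ln(p/q).
  0.077·ln(0.077/0.435) = -0.13333
  0.267·ln(0.267/0.159) = 0.13840
  0.656·ln(0.656/0.406) = 0.31475
D(P‖Q) = 0.3198 nats.

0.3198 nats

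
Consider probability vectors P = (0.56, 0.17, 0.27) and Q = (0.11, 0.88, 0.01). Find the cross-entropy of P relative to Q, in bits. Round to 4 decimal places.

H(P,Q) = −Σ p·log₂ q.
  −0.56·log₂(0.11) = 1.78328
  −0.17·log₂(0.88) = 0.03135
  −0.27·log₂(0.01) = 1.79384
H(P,Q) = 3.6085 bits.

3.6085 bits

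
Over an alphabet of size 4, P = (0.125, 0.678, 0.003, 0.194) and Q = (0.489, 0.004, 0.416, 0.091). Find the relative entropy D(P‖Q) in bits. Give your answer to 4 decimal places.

4.9652 bits

D(P‖Q) = Σ p·log₂(p/q).
  0.125·log₂(0.125/0.489) = -0.24599
  0.678·log₂(0.678/0.004) = 5.02069
  0.003·log₂(0.003/0.416) = -0.02135
  0.194·log₂(0.194/0.091) = 0.21187
D(P‖Q) = 4.9652 bits.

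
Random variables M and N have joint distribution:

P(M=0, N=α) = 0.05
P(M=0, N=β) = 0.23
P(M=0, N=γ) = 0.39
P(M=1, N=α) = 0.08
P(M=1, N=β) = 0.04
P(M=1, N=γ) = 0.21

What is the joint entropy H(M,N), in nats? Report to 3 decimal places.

1.514 nats

H(M,N) = −Σ p(x,y)·ln p(x,y) over all 6 cells.
  cell (0,α): −0.05·ln0.05 = 0.1498
  cell (0,β): −0.23·ln0.23 = 0.3380
  cell (0,γ): −0.39·ln0.39 = 0.3672
  cell (1,α): −0.08·ln0.08 = 0.2021
  cell (1,β): −0.04·ln0.04 = 0.1288
  cell (1,γ): −0.21·ln0.21 = 0.3277
Sum = 1.514 nats.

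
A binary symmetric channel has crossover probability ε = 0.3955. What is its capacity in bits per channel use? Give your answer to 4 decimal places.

0.0317 bits

Binary symmetric channel: C = 1 − h₂(ε) where h₂ is the binary entropy function.
h₂(0.3955) = −0.3955·log₂0.3955 − 0.6045·log₂0.6045 = 0.9683.
C = 1 − 0.9683 = 0.0317 bits per channel use.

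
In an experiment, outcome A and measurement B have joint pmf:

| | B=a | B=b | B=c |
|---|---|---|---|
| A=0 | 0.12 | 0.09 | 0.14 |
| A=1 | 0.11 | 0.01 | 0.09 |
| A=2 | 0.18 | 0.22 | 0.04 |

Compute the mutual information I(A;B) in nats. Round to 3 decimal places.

Marginals: p(A) = (0.3500, 0.2100, 0.4400), p(B) = (0.4100, 0.3200, 0.2700).
I(A;B) = Σ p(x,y)·ln[p(x,y)/(p(x)p(y))].
  (0,a): 0.12·ln(0.8362) = -0.0215
  (0,b): 0.09·ln(0.8036) = -0.0197
  (0,c): 0.14·ln(1.4815) = 0.0550
  (1,a): 0.11·ln(1.2776) = 0.0269
  (1,b): 0.01·ln(0.1488) = -0.0191
  (1,c): 0.09·ln(1.5873) = 0.0416
  (2,a): 0.18·ln(0.9978) = -0.0004
  (2,b): 0.22·ln(1.5625) = 0.0982
  (2,c): 0.04·ln(0.3367) = -0.0435
Sum = 0.118 nats.

0.118 nats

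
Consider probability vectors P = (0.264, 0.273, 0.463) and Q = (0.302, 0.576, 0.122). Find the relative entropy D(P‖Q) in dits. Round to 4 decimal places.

D(P‖Q) = Σ p·log₁₀(p/q).
  0.264·log₁₀(0.264/0.302) = -0.01542
  0.273·log₁₀(0.273/0.576) = -0.08852
  0.463·log₁₀(0.463/0.122) = 0.26818
D(P‖Q) = 0.1642 dits.

0.1642 dits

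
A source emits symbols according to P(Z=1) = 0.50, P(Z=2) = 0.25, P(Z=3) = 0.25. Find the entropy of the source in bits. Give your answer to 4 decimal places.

1.5000 bits

H(Z) = −Σ p·log₂ p.
  −(0.50)·log₂(0.50) = 0.50000
  −(0.25)·log₂(0.25) = 0.50000
  −(0.25)·log₂(0.25) = 0.50000
Sum: 0.50000 + 0.50000 + 0.50000 = 1.5000 bits.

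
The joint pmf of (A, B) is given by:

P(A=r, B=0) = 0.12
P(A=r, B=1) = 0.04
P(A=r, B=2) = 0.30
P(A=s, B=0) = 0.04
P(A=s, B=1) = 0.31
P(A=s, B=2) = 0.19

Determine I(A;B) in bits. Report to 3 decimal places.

0.214 bits

Marginals: p(A) = (0.4600, 0.5400), p(B) = (0.1600, 0.3500, 0.4900).
I(A;B) = Σ p(x,y)·log₂[p(x,y)/(p(x)p(y))].
  (r,0): 0.12·log₂(1.6304) = 0.0846
  (r,1): 0.04·log₂(0.2484) = -0.0804
  (r,2): 0.30·log₂(1.3310) = 0.1237
  (s,0): 0.04·log₂(0.4630) = -0.0444
  (s,1): 0.31·log₂(1.6402) = 0.2213
  (s,2): 0.19·log₂(0.7181) = -0.0908
Sum = 0.214 bits.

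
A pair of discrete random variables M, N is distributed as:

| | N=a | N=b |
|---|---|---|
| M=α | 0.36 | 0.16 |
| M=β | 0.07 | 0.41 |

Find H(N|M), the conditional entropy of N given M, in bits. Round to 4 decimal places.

Marginals: p(M) = (0.5200, 0.4800), p(N) = (0.4300, 0.5700).
H(N|M) = Σ p(M) · H(N|M=·).
  M=α: p=0.5200, H(N|M=α) = 0.8905
  M=β: p=0.4800, H(N|M=β) = 0.5993
Weighted sum = 0.7507 bits.

0.7507 bits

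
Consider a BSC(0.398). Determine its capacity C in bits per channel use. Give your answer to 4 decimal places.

0.0302 bits

Binary symmetric channel: C = 1 − h₂(ε) where h₂ is the binary entropy function.
h₂(0.398) = −0.398·log₂0.398 − 0.602·log₂0.602 = 0.9698.
C = 1 − 0.9698 = 0.0302 bits per channel use.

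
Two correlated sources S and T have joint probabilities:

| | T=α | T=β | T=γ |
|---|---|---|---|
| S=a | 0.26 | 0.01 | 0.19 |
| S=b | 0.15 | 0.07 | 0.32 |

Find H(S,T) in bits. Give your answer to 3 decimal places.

2.232 bits

H(S,T) = −Σ p(x,y)·log₂ p(x,y) over all 6 cells.
  cell (a,α): −0.26·log₂0.26 = 0.5053
  cell (a,β): −0.01·log₂0.01 = 0.0664
  cell (a,γ): −0.19·log₂0.19 = 0.4552
  cell (b,α): −0.15·log₂0.15 = 0.4105
  cell (b,β): −0.07·log₂0.07 = 0.2686
  cell (b,γ): −0.32·log₂0.32 = 0.5260
Sum = 2.232 bits.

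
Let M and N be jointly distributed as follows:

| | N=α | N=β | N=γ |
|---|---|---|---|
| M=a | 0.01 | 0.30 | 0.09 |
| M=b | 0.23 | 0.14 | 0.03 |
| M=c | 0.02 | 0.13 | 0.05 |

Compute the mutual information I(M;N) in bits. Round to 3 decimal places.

Marginals: p(M) = (0.4000, 0.4000, 0.2000), p(N) = (0.2600, 0.5700, 0.1700).
I(M;N) = H(M) + H(N) − H(M,N).
H(M) = 1.5219, H(N) = 1.4021, H(M,N) = 2.6483.
I(M;N) = 1.5219 + 1.4021 − 2.6483 = 0.276 bits.

0.276 bits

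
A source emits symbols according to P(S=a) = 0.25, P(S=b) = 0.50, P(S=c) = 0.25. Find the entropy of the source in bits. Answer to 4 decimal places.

1.5000 bits

H(S) = −Σ p·log₂ p.
  −(0.25)·log₂(0.25) = 0.50000
  −(0.50)·log₂(0.50) = 0.50000
  −(0.25)·log₂(0.25) = 0.50000
Sum: 0.50000 + 0.50000 + 0.50000 = 1.5000 bits.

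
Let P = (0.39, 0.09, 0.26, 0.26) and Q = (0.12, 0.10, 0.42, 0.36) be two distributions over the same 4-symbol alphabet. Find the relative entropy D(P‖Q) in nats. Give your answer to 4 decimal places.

D(P‖Q) = Σ p·ln(p/q).
  0.39·ln(0.39/0.12) = 0.45968
  0.09·ln(0.09/0.10) = -0.00948
  0.26·ln(0.26/0.42) = -0.12469
  0.26·ln(0.26/0.36) = -0.08461
D(P‖Q) = 0.2409 nats.

0.2409 nats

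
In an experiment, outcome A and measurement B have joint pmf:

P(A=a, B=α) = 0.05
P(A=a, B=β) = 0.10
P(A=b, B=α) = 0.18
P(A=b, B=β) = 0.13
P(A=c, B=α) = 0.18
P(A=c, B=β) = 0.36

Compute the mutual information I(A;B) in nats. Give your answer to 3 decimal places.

Marginals: p(A) = (0.1500, 0.3100, 0.5400), p(B) = (0.4100, 0.5900).
I(A;B) = H(A) + H(B) − H(A,B).
H(A) = 0.9804, H(B) = 0.6769, H(A,B) = 1.6304.
I(A;B) = 0.9804 + 0.6769 − 1.6304 = 0.027 nats.

0.027 nats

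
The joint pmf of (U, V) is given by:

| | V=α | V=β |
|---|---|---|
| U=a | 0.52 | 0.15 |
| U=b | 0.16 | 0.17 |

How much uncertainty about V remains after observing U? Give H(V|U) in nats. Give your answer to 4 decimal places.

0.5849 nats

Chain rule: H(V|U) = H(U,V) − H(U).
Marginals: p(U) = (0.6700, 0.3300), p(V) = (0.6800, 0.3200).
H(U,V) = 1.2191 nats; H(U) = 0.6342 nats.
H(V|U) = 1.2191 − 0.6342 = 0.5849 nats.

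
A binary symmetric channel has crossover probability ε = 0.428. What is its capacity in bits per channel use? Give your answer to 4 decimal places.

0.0150 bits

Binary symmetric channel: C = 1 − h₂(ε) where h₂ is the binary entropy function.
h₂(0.428) = −0.428·log₂0.428 − 0.572·log₂0.572 = 0.9850.
C = 1 − 0.9850 = 0.0150 bits per channel use.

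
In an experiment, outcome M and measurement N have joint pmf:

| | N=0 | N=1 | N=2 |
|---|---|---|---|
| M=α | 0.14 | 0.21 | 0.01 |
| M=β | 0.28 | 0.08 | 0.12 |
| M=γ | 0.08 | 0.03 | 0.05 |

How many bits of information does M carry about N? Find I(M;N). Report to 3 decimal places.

0.165 bits

Marginals: p(M) = (0.3600, 0.4800, 0.1600), p(N) = (0.5000, 0.3200, 0.1800).
I(M;N) = Σ p(x,y)·log₂[p(x,y)/(p(x)p(y))].
  (α,0): 0.14·log₂(0.7778) = -0.0508
  (α,1): 0.21·log₂(1.8229) = 0.1819
  (α,2): 0.01·log₂(0.1543) = -0.0270
  (β,0): 0.28·log₂(1.1667) = 0.0623
  (β,1): 0.08·log₂(0.5208) = -0.0753
  (β,2): 0.12·log₂(1.3889) = 0.0569
  (γ,0): 0.08·log₂(1.0000) = 0.0000
  (γ,1): 0.03·log₂(0.5859) = -0.0231
  (γ,2): 0.05·log₂(1.7361) = 0.0398
Sum = 0.165 bits.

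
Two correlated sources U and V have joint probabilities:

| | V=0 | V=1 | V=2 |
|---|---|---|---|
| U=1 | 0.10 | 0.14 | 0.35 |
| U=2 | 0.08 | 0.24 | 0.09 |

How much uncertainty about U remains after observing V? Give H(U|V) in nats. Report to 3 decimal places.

Chain rule: H(U|V) = H(U,V) − H(V).
Marginals: p(U) = (0.5900, 0.4100), p(V) = (0.1800, 0.3800, 0.4400).
H(U,V) = 1.6342 nats; H(V) = 1.0376 nats.
H(U|V) = 1.6342 − 1.0376 = 0.597 nats.

0.597 nats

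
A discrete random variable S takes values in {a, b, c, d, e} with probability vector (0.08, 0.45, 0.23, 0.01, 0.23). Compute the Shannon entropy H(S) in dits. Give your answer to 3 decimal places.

H(S) = −Σ p·log₁₀ p.
  −(0.08)·log₁₀(0.08) = 0.0878
  −(0.45)·log₁₀(0.45) = 0.1561
  −(0.23)·log₁₀(0.23) = 0.1468
  −(0.01)·log₁₀(0.01) = 0.0200
  −(0.23)·log₁₀(0.23) = 0.1468
Sum: 0.0878 + 0.1561 + 0.1468 + 0.0200 + 0.1468 = 0.557 dits.

0.557 dits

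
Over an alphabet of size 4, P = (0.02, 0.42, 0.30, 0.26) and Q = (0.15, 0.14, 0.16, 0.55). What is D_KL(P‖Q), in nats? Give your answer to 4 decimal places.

0.4149 nats

D(P‖Q) = Σ p·ln(p/q).
  0.02·ln(0.02/0.15) = -0.04030
  0.42·ln(0.42/0.14) = 0.46142
  0.30·ln(0.30/0.16) = 0.18858
  0.26·ln(0.26/0.55) = -0.19480
D(P‖Q) = 0.4149 nats.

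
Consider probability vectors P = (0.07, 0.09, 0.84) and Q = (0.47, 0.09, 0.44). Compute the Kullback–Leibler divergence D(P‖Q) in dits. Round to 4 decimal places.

0.1780 dits

D(P‖Q) = Σ p·log₁₀(p/q).
  0.07·log₁₀(0.07/0.47) = -0.05789
  0.09·log₁₀(0.09/0.09) = 0.00000
  0.84·log₁₀(0.84/0.44) = 0.23589
D(P‖Q) = 0.1780 dits.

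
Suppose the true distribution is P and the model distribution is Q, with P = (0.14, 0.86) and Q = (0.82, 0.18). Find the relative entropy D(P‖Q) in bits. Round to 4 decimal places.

D(P‖Q) = Σ p·log₂(p/q).
  0.14·log₂(0.14/0.82) = -0.35703
  0.86·log₂(0.86/0.18) = 1.94045
D(P‖Q) = 1.5834 bits.

1.5834 bits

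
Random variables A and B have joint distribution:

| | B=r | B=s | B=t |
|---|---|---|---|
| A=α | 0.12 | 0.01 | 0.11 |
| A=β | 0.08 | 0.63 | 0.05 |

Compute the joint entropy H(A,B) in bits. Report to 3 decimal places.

1.711 bits

H(A,B) = −Σ p(x,y)·log₂ p(x,y) over all 6 cells.
  cell (α,r): −0.12·log₂0.12 = 0.3671
  cell (α,s): −0.01·log₂0.01 = 0.0664
  cell (α,t): −0.11·log₂0.11 = 0.3503
  cell (β,r): −0.08·log₂0.08 = 0.2915
  cell (β,s): −0.63·log₂0.63 = 0.4199
  cell (β,t): −0.05·log₂0.05 = 0.2161
Sum = 1.711 bits.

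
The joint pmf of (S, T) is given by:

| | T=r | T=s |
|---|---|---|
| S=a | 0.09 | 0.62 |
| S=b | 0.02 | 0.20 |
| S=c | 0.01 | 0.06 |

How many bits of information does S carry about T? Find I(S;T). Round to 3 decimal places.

0.002 bits

Marginals: p(S) = (0.7100, 0.2200, 0.0700), p(T) = (0.1200, 0.8800).
I(S;T) = H(S) + H(T) − H(S,T).
H(S) = 1.0999, H(T) = 0.5294, H(S,T) = 1.6275.
I(S;T) = 1.0999 + 0.5294 − 1.6275 = 0.002 bits.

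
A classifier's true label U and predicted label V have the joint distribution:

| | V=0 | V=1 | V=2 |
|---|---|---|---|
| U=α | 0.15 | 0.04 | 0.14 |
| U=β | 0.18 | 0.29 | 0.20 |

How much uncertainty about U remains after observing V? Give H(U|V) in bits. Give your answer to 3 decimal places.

Marginals: p(U) = (0.3300, 0.6700), p(V) = (0.3300, 0.3300, 0.3400).
H(U|V) = Σ p(V) · H(U|V=·).
  V=0: p=0.3300, H(U|V=0) = 0.9940
  V=1: p=0.3300, H(U|V=1) = 0.5328
  V=2: p=0.3400, H(U|V=2) = 0.9774
Weighted sum = 0.836 bits.

0.836 bits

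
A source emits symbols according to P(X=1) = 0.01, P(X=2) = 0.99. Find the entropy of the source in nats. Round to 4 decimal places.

H(X) = −Σ p·ln p.
  −(0.01)·ln(0.01) = 0.04605
  −(0.99)·ln(0.99) = 0.00995
Sum: 0.04605 + 0.00995 = 0.0560 nats.

0.0560 nats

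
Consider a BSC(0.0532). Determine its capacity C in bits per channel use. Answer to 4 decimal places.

Binary symmetric channel: C = 1 − h₂(ε) where h₂ is the binary entropy function.
h₂(0.0532) = −0.0532·log₂0.0532 − 0.9468·log₂0.9468 = 0.2998.
C = 1 − 0.2998 = 0.7002 bits per channel use.

0.7002 bits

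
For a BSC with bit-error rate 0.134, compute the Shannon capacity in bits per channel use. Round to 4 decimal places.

Binary symmetric channel: C = 1 − h₂(ε) where h₂ is the binary entropy function.
h₂(0.134) = −0.134·log₂0.134 − 0.866·log₂0.866 = 0.5683.
C = 1 − 0.5683 = 0.4317 bits per channel use.

0.4317 bits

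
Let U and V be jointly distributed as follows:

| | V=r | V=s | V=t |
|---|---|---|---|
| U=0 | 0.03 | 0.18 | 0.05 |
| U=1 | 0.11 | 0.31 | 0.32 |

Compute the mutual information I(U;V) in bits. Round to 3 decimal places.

0.046 bits

Marginals: p(U) = (0.2600, 0.7400), p(V) = (0.1400, 0.4900, 0.3700).
I(U;V) = H(U) + H(V) − H(U,V).
H(U) = 0.8267, H(V) = 1.4321, H(U,V) = 2.2133.
I(U;V) = 0.8267 + 1.4321 − 2.2133 = 0.046 bits.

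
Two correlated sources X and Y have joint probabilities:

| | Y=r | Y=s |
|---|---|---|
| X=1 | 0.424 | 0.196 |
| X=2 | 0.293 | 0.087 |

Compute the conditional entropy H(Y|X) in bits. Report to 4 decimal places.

Marginals: p(X) = (0.6200, 0.3800), p(Y) = (0.7170, 0.2830).
H(Y|X) = Σ p(X) · H(Y|X=·).
  X=1: p=0.6200, H(Y|X=1) = 0.9001
  X=2: p=0.3800, H(Y|X=2) = 0.7762
Weighted sum = 0.8530 bits.

0.8530 bits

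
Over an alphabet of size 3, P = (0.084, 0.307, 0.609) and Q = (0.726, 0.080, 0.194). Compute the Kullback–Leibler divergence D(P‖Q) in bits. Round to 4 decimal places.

1.3393 bits

D(P‖Q) = Σ p·log₂(p/q).
  0.084·log₂(0.084/0.726) = -0.26137
  0.307·log₂(0.307/0.080) = 0.59563
  0.609·log₂(0.609/0.194) = 1.00508
D(P‖Q) = 1.3393 bits.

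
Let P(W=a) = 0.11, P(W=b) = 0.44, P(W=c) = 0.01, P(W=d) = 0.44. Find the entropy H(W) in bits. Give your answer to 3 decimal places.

H(W) = −Σ p·log₂ p.
  −(0.11)·log₂(0.11) = 0.3503
  −(0.44)·log₂(0.44) = 0.5211
  −(0.01)·log₂(0.01) = 0.0664
  −(0.44)·log₂(0.44) = 0.5211
Sum: 0.3503 + 0.5211 + 0.0664 + 0.5211 = 1.459 bits.

1.459 bits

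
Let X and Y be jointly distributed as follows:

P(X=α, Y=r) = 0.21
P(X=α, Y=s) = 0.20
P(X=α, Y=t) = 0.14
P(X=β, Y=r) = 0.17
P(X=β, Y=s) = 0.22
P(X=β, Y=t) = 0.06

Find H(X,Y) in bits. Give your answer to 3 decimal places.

2.493 bits

H(X,Y) = −Σ p(x,y)·log₂ p(x,y) over all 6 cells.
  cell (α,r): −0.21·log₂0.21 = 0.4728
  cell (α,s): −0.20·log₂0.20 = 0.4644
  cell (α,t): −0.14·log₂0.14 = 0.3971
  cell (β,r): −0.17·log₂0.17 = 0.4346
  cell (β,s): −0.22·log₂0.22 = 0.4806
  cell (β,t): −0.06·log₂0.06 = 0.2435
Sum = 2.493 bits.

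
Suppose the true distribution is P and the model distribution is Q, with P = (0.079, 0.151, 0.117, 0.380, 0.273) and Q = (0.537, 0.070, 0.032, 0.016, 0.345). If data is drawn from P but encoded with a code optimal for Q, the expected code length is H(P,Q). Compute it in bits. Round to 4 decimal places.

3.9173 bits

H(P,Q) = −Σ p·log₂ q.
  −0.079·log₂(0.537) = 0.07086
  −0.151·log₂(0.070) = 0.57931
  −0.117·log₂(0.032) = 0.58100
  −0.380·log₂(0.016) = 2.26700
  −0.273·log₂(0.345) = 0.41915
H(P,Q) = 3.9173 bits.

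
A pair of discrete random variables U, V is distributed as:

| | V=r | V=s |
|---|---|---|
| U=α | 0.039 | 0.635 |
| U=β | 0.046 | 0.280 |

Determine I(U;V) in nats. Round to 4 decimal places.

Marginals: p(U) = (0.6740, 0.3260), p(V) = (0.0850, 0.9150).
I(U;V) = Σ p(x,y)·ln[p(x,y)/(p(x)p(y))].
  (α,r): 0.039·ln(0.6807) = -0.01500
  (α,s): 0.635·ln(1.0297) = 0.01856
  (β,r): 0.046·ln(1.6601) = 0.02332
  (β,s): 0.280·ln(0.9387) = -0.01772
Sum = 0.0092 nats.

0.0092 nats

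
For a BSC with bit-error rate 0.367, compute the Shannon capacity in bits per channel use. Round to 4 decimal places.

Binary symmetric channel: C = 1 − h₂(ε) where h₂ is the binary entropy function.
h₂(0.367) = −0.367·log₂0.367 − 0.633·log₂0.633 = 0.9483.
C = 1 − 0.9483 = 0.0517 bits per channel use.

0.0517 bits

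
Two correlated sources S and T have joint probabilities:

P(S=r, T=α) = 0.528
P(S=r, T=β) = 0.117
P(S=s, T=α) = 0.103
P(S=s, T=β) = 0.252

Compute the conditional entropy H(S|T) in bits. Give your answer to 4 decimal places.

Marginals: p(S) = (0.6450, 0.3550), p(T) = (0.6310, 0.3690).
H(S|T) = Σ p(T) · H(S|T=·).
  T=α: p=0.6310, H(S|T=α) = 0.6420
  T=β: p=0.3690, H(S|T=β) = 0.9012
Weighted sum = 0.7376 bits.

0.7376 bits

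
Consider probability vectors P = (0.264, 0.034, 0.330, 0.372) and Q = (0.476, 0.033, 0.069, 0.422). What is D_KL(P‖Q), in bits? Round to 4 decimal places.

0.4543 bits

D(P‖Q) = Σ p·log₂(p/q).
  0.264·log₂(0.264/0.476) = -0.22451
  0.034·log₂(0.034/0.033) = 0.00146
  0.330·log₂(0.330/0.069) = 0.74507
  0.372·log₂(0.372/0.422) = -0.06768
D(P‖Q) = 0.4543 bits.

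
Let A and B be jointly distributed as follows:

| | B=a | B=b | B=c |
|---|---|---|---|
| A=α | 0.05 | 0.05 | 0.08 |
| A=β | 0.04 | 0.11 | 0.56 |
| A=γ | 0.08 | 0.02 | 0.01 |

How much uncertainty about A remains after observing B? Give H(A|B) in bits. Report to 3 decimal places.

Chain rule: H(A|B) = H(A,B) − H(B).
Marginals: p(A) = (0.1800, 0.7100, 0.1100), p(B) = (0.1700, 0.1800, 0.6500).
H(A,B) = 2.1990 bits; H(B) = 1.2839 bits.
H(A|B) = 2.1990 − 1.2839 = 0.915 bits.

0.915 bits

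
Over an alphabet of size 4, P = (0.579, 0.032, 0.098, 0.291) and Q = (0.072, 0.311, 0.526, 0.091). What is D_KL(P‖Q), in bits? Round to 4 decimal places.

1.8868 bits

D(P‖Q) = Σ p·log₂(p/q).
  0.579·log₂(0.579/0.072) = 1.74134
  0.032·log₂(0.032/0.311) = -0.10498
  0.098·log₂(0.098/0.526) = -0.23757
  0.291·log₂(0.291/0.091) = 0.48803
D(P‖Q) = 1.8868 bits.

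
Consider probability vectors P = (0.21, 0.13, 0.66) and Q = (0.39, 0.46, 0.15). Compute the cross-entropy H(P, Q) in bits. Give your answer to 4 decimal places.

2.2373 bits

H(P,Q) = −Σ p·log₂ q.
  −0.21·log₂(0.39) = 0.28528
  −0.13·log₂(0.46) = 0.14564
  −0.66·log₂(0.15) = 1.80640
H(P,Q) = 2.2373 bits.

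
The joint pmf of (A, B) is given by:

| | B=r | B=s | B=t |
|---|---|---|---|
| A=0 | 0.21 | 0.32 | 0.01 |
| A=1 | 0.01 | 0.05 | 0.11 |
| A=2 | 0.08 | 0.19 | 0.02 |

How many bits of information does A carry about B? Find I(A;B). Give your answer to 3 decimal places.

Marginals: p(A) = (0.5400, 0.1700, 0.2900), p(B) = (0.3000, 0.5600, 0.1400).
I(A;B) = Σ p(x,y)·log₂[p(x,y)/(p(x)p(y))].
  (0,r): 0.21·log₂(1.2963) = 0.0786
  (0,s): 0.32·log₂(1.0582) = 0.0261
  (0,t): 0.01·log₂(0.1323) = -0.0292
  (1,r): 0.01·log₂(0.1961) = -0.0235
  (1,s): 0.05·log₂(0.5252) = -0.0465
  (1,t): 0.11·log₂(4.6218) = 0.2429
  (2,r): 0.08·log₂(0.9195) = -0.0097
  (2,s): 0.19·log₂(1.1700) = 0.0430
  (2,t): 0.02·log₂(0.4926) = -0.0204
Sum = 0.261 bits.

0.261 bits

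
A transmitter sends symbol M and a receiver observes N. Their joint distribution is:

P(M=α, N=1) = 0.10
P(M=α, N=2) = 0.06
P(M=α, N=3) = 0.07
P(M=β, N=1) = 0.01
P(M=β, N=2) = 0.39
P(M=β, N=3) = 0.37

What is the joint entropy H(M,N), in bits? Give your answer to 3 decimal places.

H(M,N) = −Σ p(x,y)·log₂ p(x,y) over all 6 cells.
  cell (α,1): −0.10·log₂0.10 = 0.3322
  cell (α,2): −0.06·log₂0.06 = 0.2435
  cell (α,3): −0.07·log₂0.07 = 0.2686
  cell (β,1): −0.01·log₂0.01 = 0.0664
  cell (β,2): −0.39·log₂0.39 = 0.5298
  cell (β,3): −0.37·log₂0.37 = 0.5307
Sum = 1.971 bits.

1.971 bits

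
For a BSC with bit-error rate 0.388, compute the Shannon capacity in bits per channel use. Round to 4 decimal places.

Binary symmetric channel: C = 1 − h₂(ε) where h₂ is the binary entropy function.
h₂(0.388) = −0.388·log₂0.388 − 0.612·log₂0.612 = 0.9635.
C = 1 − 0.9635 = 0.0365 bits per channel use.

0.0365 bits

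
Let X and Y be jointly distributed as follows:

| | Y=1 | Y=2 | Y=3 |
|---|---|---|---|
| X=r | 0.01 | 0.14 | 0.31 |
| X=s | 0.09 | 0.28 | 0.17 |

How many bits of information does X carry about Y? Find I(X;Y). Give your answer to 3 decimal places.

Marginals: p(X) = (0.4600, 0.5400), p(Y) = (0.1000, 0.4200, 0.4800).
I(X;Y) = H(X) + H(Y) − H(X,Y).
H(X) = 0.9954, H(Y) = 1.3661, H(X,Y) = 2.2488.
I(X;Y) = 0.9954 + 1.3661 − 2.2488 = 0.113 bits.

0.113 bits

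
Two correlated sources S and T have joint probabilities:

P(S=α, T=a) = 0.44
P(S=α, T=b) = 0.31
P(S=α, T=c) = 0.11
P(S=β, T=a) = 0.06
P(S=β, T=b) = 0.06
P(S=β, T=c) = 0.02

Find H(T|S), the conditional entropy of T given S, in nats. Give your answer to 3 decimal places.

Chain rule: H(T|S) = H(S,T) − H(S).
Marginals: p(S) = (0.8600, 0.1400), p(T) = (0.5000, 0.3700, 0.1300).
H(S,T) = 1.3829 nats; H(S) = 0.4050 nats.
H(T|S) = 1.3829 − 0.4050 = 0.978 nats.

0.978 nats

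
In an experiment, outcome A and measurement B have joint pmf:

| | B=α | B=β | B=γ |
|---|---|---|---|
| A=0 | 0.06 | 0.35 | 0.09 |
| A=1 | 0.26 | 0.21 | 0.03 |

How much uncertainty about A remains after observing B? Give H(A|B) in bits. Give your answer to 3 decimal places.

0.855 bits

Marginals: p(A) = (0.5000, 0.5000), p(B) = (0.3200, 0.5600, 0.1200).
H(A|B) = Σ p(B) · H(A|B=·).
  B=α: p=0.3200, H(A|B=α) = 0.6962
  B=β: p=0.5600, H(A|B=β) = 0.9544
  B=γ: p=0.1200, H(A|B=γ) = 0.8113
Weighted sum = 0.855 bits.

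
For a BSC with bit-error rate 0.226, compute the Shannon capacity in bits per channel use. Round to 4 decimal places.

0.2290 bits

Binary symmetric channel: C = 1 − h₂(ε) where h₂ is the binary entropy function.
h₂(0.226) = −0.226·log₂0.226 − 0.774·log₂0.774 = 0.7710.
C = 1 − 0.7710 = 0.2290 bits per channel use.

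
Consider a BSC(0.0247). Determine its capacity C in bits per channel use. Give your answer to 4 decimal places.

Binary symmetric channel: C = 1 − h₂(ε) where h₂ is the binary entropy function.
h₂(0.0247) = −0.0247·log₂0.0247 − 0.9753·log₂0.9753 = 0.1671.
C = 1 − 0.1671 = 0.8329 bits per channel use.

0.8329 bits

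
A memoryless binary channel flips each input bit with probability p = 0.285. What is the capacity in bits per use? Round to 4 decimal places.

0.1378 bits

Binary symmetric channel: C = 1 − h₂(ε) where h₂ is the binary entropy function.
h₂(0.285) = −0.285·log₂0.285 − 0.715·log₂0.715 = 0.8622.
C = 1 − 0.8622 = 0.1378 bits per channel use.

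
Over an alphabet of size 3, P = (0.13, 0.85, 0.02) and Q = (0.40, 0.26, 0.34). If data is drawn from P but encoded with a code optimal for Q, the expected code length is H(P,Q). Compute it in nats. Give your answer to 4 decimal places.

1.2857 nats

H(P,Q) = −Σ p·ln q.
  −0.13·ln(0.40) = 0.11912
  −0.85·ln(0.26) = 1.14501
  −0.02·ln(0.34) = 0.02158
H(P,Q) = 1.2857 nats.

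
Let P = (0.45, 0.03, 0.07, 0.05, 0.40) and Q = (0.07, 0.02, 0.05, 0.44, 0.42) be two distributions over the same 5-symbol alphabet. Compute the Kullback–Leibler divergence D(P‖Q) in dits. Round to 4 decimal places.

D(P‖Q) = Σ p·log₁₀(p/q).
  0.45·log₁₀(0.45/0.07) = 0.36365
  0.03·log₁₀(0.03/0.02) = 0.00528
  0.07·log₁₀(0.07/0.05) = 0.01023
  0.05·log₁₀(0.05/0.44) = -0.04722
  0.40·log₁₀(0.40/0.42) = -0.00848
D(P‖Q) = 0.3235 dits.

0.3235 dits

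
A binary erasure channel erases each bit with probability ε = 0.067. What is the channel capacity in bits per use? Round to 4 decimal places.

0.9330 bits

Binary erasure channel: capacity C = 1 − ε.
C = 1 − 0.067 = 0.9330 bits per channel use.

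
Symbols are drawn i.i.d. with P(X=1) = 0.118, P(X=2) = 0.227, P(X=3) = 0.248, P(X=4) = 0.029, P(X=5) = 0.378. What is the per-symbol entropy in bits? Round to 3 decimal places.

2.027 bits

H(X) = −Σ p·log₂ p.
  −(0.118)·log₂(0.118) = 0.3638
  −(0.227)·log₂(0.227) = 0.4856
  −(0.248)·log₂(0.248) = 0.4989
  −(0.029)·log₂(0.029) = 0.1481
  −(0.378)·log₂(0.378) = 0.5305
Sum: 0.3638 + 0.4856 + 0.4989 + 0.1481 + 0.5305 = 2.027 bits.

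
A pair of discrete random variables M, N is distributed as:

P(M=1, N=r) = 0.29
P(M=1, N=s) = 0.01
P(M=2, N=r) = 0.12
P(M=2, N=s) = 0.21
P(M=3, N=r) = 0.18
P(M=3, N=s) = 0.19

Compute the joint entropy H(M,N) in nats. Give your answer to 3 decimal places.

1.611 nats

H(M,N) = −Σ p(x,y)·ln p(x,y) over all 6 cells.
  cell (1,r): −0.29·ln0.29 = 0.3590
  cell (1,s): −0.01·ln0.01 = 0.0461
  cell (2,r): −0.12·ln0.12 = 0.2544
  cell (2,s): −0.21·ln0.21 = 0.3277
  cell (3,r): −0.18·ln0.18 = 0.3087
  cell (3,s): −0.19·ln0.19 = 0.3155
Sum = 1.611 nats.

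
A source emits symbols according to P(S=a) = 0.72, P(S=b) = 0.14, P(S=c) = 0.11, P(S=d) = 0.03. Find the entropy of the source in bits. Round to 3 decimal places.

H(S) = −Σ p·log₂ p.
  −(0.72)·log₂(0.72) = 0.3412
  −(0.14)·log₂(0.14) = 0.3971
  −(0.11)·log₂(0.11) = 0.3503
  −(0.03)·log₂(0.03) = 0.1518
Sum: 0.3412 + 0.3971 + 0.3503 + 0.1518 = 1.240 bits.

1.240 bits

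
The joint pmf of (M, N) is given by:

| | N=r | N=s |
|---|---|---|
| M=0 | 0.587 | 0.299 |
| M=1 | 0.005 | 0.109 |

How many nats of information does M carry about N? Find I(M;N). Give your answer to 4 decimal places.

Marginals: p(M) = (0.8860, 0.1140), p(N) = (0.5920, 0.4080).
I(M;N) = Σ p(x,y)·ln[p(x,y)/(p(x)p(y))].
  (0,r): 0.587·ln(1.1191) = 0.06607
  (0,s): 0.299·ln(0.8271) = -0.05675
  (1,r): 0.005·ln(0.0741) = -0.01301
  (1,s): 0.109·ln(2.3435) = 0.09283
Sum = 0.0891 nats.

0.0891 nats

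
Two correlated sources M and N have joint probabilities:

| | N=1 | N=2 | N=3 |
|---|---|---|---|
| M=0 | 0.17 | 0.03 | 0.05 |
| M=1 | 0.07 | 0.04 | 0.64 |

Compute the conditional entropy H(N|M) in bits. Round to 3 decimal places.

Marginals: p(M) = (0.2500, 0.7500), p(N) = (0.2400, 0.0700, 0.6900).
H(N|M) = Σ p(M) · H(N|M=·).
  M=0: p=0.2500, H(N|M=0) = 1.2098
  M=1: p=0.7500, H(N|M=1) = 0.7401
Weighted sum = 0.858 bits.

0.858 bits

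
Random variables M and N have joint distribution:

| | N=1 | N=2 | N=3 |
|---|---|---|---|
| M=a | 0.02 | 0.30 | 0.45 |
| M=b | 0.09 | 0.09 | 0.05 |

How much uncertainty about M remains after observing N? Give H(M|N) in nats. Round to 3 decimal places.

0.425 nats

Chain rule: H(M|N) = H(M,N) − H(N).
Marginals: p(M) = (0.7700, 0.2300), p(N) = (0.1100, 0.3900, 0.5000).
H(M,N) = 1.3820 nats; H(N) = 0.9566 nats.
H(M|N) = 1.3820 − 0.9566 = 0.425 nats.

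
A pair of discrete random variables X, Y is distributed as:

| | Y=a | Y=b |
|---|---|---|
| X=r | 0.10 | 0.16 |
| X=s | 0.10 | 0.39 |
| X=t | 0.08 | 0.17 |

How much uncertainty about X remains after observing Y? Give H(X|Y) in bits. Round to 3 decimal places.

1.488 bits

Chain rule: H(X|Y) = H(X,Y) − H(Y).
Marginals: p(X) = (0.2600, 0.4900, 0.2500), p(Y) = (0.2800, 0.7200).
H(X,Y) = 2.3433 bits; H(Y) = 0.8555 bits.
H(X|Y) = 2.3433 − 0.8555 = 1.488 bits.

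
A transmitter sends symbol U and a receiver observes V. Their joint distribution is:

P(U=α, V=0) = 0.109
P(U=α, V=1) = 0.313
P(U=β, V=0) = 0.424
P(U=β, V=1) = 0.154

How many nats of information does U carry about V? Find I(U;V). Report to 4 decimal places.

Marginals: p(U) = (0.4220, 0.5780), p(V) = (0.5330, 0.4670).
I(U;V) = H(U) + H(V) − H(U,V).
H(U) = 0.6809, H(V) = 0.6910, H(U,V) = 1.2571.
I(U;V) = 0.6809 + 0.6910 − 1.2571 = 0.1148 nats.

0.1148 nats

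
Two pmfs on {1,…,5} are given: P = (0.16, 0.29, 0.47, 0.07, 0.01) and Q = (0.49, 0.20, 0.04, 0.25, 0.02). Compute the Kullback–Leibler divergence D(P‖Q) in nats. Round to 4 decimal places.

0.9906 nats

D(P‖Q) = Σ p·ln(p/q).
  0.16·ln(0.16/0.49) = -0.17908
  0.29·ln(0.29/0.20) = 0.10775
  0.47·ln(0.47/0.04) = 1.15801
  0.07·ln(0.07/0.25) = -0.08911
  0.01·ln(0.01/0.02) = -0.00693
D(P‖Q) = 0.9906 nats.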